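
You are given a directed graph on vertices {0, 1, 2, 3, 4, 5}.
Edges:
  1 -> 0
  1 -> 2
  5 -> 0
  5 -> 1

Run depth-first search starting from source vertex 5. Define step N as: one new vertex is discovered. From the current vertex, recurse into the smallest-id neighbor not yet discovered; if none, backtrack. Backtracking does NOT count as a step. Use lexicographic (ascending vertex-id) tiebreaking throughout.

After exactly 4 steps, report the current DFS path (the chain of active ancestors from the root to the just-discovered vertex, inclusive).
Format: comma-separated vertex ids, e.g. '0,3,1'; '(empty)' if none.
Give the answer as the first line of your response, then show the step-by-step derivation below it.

5,1,2

step 1: discover 5; path=5; order=5
step 2: discover 0; path=5>0; order=5,0
step 3: discover 1; path=5>1; order=5,0,1
step 4: discover 2; path=5>1>2; order=5,0,1,2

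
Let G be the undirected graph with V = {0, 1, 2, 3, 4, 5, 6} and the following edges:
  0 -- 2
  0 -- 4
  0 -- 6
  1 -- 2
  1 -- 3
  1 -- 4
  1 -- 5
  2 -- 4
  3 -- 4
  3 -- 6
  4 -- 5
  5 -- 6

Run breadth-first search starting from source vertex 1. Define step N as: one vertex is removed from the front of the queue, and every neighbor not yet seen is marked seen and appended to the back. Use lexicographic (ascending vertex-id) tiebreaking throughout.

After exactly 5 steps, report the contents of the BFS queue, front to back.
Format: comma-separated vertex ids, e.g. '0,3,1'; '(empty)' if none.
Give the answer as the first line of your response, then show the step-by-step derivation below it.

0,6

step 1: dequeue 1; queue=[2,3,4,5]; order=1
step 2: dequeue 2; queue=[3,4,5,0]; order=1,2
step 3: dequeue 3; queue=[4,5,0,6]; order=1,2,3
step 4: dequeue 4; queue=[5,0,6]; order=1,2,3,4
step 5: dequeue 5; queue=[0,6]; order=1,2,3,4,5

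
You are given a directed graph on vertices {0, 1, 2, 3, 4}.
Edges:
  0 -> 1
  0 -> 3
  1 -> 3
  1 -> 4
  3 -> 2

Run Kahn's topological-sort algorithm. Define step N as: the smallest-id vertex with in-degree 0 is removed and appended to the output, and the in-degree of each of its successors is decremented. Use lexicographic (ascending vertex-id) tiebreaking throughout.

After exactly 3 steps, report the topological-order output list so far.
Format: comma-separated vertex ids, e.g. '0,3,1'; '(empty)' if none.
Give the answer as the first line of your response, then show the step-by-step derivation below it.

0,1,3

step 1: output 0; order=[0]; indeg=(0,0,1,1,1)
step 2: output 1; order=[0,1]; indeg=(0,0,1,0,0)
step 3: output 3; order=[0,1,3]; indeg=(0,0,0,0,0)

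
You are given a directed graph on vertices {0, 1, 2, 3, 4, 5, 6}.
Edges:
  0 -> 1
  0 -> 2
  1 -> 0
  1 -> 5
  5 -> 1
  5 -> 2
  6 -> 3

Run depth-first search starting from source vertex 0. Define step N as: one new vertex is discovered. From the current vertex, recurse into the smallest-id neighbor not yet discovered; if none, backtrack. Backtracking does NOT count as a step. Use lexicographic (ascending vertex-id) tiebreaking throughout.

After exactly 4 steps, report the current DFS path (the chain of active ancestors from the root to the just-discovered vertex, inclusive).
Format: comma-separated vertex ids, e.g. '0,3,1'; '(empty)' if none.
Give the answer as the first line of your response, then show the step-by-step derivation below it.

0,1,5,2

step 1: discover 0; path=0; order=0
step 2: discover 1; path=0>1; order=0,1
step 3: discover 5; path=0>1>5; order=0,1,5
step 4: discover 2; path=0>1>5>2; order=0,1,5,2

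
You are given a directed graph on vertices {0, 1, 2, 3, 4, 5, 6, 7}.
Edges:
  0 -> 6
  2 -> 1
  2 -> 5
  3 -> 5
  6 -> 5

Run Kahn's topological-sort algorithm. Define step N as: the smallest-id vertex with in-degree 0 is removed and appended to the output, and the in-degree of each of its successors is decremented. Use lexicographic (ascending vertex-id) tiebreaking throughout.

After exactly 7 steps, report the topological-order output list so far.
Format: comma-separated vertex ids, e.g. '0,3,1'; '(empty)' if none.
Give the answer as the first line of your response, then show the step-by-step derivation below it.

0,2,1,3,4,6,5

step 1: output 0; order=[0]; indeg=(0,1,0,0,0,3,0,0)
step 2: output 2; order=[0,2]; indeg=(0,0,0,0,0,2,0,0)
step 3: output 1; order=[0,2,1]; indeg=(0,0,0,0,0,2,0,0)
step 4: output 3; order=[0,2,1,3]; indeg=(0,0,0,0,0,1,0,0)
step 5: output 4; order=[0,2,1,3,4]; indeg=(0,0,0,0,0,1,0,0)
step 6: output 6; order=[0,2,1,3,4,6]; indeg=(0,0,0,0,0,0,0,0)
step 7: output 5; order=[0,2,1,3,4,6,5]; indeg=(0,0,0,0,0,0,0,0)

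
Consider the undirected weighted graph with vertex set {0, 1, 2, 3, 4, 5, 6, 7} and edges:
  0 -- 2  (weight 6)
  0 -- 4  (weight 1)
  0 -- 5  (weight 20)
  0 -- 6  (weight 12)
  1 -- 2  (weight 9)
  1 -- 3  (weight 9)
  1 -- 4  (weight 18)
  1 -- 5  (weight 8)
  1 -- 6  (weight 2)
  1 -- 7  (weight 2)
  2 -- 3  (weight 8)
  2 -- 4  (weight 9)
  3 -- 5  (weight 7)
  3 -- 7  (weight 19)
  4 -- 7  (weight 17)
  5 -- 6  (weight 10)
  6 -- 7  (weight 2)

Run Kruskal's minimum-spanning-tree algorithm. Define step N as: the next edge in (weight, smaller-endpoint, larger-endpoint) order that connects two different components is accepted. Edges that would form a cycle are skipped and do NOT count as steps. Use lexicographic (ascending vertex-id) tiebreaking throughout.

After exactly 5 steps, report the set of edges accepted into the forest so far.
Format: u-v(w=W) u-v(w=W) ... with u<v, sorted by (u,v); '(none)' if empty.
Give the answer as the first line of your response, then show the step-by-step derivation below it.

0-2(w=6) 0-4(w=1) 1-6(w=2) 1-7(w=2) 3-5(w=7)

step 1: add edge 0-4 (w=1); MST = {0-4(w=1)}
step 2: add edge 1-6 (w=2); MST = {0-4(w=1) 1-6(w=2)}
step 3: add edge 1-7 (w=2); MST = {0-4(w=1) 1-6(w=2) 1-7(w=2)}
step 4: add edge 0-2 (w=6); MST = {0-2(w=6) 0-4(w=1) 1-6(w=2) 1-7(w=2)}
step 5: add edge 3-5 (w=7); MST = {0-2(w=6) 0-4(w=1) 1-6(w=2) 1-7(w=2) 3-5(w=7)}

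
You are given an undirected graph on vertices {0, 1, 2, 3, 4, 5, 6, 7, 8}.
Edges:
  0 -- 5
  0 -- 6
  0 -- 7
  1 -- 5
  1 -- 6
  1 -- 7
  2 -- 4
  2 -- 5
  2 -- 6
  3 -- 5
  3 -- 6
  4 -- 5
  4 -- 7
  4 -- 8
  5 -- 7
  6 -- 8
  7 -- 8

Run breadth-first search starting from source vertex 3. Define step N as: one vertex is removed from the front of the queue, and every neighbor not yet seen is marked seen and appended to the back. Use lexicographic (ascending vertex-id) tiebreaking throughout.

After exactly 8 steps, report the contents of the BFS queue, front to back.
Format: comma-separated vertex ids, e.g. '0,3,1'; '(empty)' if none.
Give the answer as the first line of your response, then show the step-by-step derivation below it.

8

step 1: dequeue 3; queue=[5,6]; order=3
step 2: dequeue 5; queue=[6,0,1,2,4,7]; order=3,5
step 3: dequeue 6; queue=[0,1,2,4,7,8]; order=3,5,6
step 4: dequeue 0; queue=[1,2,4,7,8]; order=3,5,6,0
step 5: dequeue 1; queue=[2,4,7,8]; order=3,5,6,0,1
step 6: dequeue 2; queue=[4,7,8]; order=3,5,6,0,1,2
step 7: dequeue 4; queue=[7,8]; order=3,5,6,0,1,2,4
step 8: dequeue 7; queue=[8]; order=3,5,6,0,1,2,4,7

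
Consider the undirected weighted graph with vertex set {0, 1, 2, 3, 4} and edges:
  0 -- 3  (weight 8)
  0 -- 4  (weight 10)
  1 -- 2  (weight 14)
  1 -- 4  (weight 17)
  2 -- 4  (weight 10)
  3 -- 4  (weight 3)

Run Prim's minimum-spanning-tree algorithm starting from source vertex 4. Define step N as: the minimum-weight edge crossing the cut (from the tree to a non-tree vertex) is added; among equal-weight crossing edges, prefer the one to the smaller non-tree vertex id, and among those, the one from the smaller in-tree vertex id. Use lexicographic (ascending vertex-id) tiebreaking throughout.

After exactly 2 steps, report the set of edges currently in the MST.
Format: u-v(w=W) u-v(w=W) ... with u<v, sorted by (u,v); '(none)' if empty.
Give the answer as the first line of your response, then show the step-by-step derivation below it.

0-3(w=8) 3-4(w=3)

step 1: add edge 3-4 (w=3); MST = {3-4(w=3)}
step 2: add edge 0-3 (w=8); MST = {0-3(w=8) 3-4(w=3)}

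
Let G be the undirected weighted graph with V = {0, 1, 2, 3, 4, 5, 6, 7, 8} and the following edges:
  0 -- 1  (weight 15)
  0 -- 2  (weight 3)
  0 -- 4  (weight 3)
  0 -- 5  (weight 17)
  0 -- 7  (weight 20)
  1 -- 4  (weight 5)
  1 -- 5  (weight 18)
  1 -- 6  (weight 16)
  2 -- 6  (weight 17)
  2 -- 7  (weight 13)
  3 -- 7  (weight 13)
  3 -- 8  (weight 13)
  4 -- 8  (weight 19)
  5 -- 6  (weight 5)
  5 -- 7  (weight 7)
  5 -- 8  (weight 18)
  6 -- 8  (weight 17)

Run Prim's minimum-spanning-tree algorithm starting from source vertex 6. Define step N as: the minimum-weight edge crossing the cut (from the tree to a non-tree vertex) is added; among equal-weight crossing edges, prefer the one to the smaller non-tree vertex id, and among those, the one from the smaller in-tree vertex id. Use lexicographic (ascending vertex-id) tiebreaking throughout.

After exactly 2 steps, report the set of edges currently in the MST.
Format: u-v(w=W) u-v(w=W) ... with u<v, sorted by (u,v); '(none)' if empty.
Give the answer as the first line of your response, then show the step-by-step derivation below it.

5-6(w=5) 5-7(w=7)

step 1: add edge 5-6 (w=5); MST = {5-6(w=5)}
step 2: add edge 5-7 (w=7); MST = {5-6(w=5) 5-7(w=7)}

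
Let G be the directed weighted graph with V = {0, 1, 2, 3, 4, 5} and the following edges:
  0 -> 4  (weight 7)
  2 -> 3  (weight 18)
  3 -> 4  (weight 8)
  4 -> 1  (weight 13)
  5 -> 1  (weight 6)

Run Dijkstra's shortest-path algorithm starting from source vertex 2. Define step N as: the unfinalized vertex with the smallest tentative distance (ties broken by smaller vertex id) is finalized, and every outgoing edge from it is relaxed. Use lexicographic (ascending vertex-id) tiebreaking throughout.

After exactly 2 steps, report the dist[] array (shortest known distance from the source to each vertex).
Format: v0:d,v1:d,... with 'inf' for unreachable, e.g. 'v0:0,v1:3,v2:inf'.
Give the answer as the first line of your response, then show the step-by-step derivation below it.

v0:inf,v1:inf,v2:0,v3:18,v4:26,v5:inf

step 1: dist = v0:inf,v1:inf,v2:0,v3:18,v4:inf,v5:inf
step 2: dist = v0:inf,v1:inf,v2:0,v3:18,v4:26,v5:inf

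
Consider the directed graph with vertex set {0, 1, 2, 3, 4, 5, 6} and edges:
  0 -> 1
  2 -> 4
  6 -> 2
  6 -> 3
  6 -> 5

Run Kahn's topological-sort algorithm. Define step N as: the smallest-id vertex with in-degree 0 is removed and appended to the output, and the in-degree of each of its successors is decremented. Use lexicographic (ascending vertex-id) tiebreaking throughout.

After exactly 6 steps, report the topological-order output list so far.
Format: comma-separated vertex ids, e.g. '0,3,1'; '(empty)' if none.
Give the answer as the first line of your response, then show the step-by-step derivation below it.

0,1,6,2,3,4

step 1: output 0; order=[0]; indeg=(0,0,1,1,1,1,0)
step 2: output 1; order=[0,1]; indeg=(0,0,1,1,1,1,0)
step 3: output 6; order=[0,1,6]; indeg=(0,0,0,0,1,0,0)
step 4: output 2; order=[0,1,6,2]; indeg=(0,0,0,0,0,0,0)
step 5: output 3; order=[0,1,6,2,3]; indeg=(0,0,0,0,0,0,0)
step 6: output 4; order=[0,1,6,2,3,4]; indeg=(0,0,0,0,0,0,0)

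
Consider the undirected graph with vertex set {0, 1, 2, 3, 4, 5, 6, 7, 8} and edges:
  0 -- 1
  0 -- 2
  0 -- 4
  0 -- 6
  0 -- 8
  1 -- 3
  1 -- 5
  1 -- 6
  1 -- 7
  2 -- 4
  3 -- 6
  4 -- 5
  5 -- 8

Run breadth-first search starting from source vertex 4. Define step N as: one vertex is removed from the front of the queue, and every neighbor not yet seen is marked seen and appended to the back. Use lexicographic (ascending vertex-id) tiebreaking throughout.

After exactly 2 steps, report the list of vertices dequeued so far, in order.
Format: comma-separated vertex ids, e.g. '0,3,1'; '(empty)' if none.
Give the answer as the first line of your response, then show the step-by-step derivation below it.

4,0

step 1: dequeue 4; queue=[0,2,5]; order=4
step 2: dequeue 0; queue=[2,5,1,6,8]; order=4,0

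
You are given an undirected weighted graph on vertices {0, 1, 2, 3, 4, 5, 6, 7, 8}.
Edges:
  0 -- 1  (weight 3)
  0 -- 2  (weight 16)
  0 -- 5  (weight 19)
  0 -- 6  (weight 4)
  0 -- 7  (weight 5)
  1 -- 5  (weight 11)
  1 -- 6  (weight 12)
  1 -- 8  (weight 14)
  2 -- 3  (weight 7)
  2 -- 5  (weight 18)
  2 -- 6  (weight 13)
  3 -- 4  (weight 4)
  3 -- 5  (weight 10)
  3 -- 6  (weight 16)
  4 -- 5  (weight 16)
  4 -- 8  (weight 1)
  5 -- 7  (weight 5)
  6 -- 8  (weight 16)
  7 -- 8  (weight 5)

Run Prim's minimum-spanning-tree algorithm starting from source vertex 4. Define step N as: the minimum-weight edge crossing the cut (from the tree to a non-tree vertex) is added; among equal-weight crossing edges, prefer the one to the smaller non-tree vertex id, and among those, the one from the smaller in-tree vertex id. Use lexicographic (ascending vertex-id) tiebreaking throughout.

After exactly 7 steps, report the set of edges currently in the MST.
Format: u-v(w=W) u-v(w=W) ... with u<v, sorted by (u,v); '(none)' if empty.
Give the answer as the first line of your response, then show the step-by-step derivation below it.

0-1(w=3) 0-6(w=4) 0-7(w=5) 3-4(w=4) 4-8(w=1) 5-7(w=5) 7-8(w=5)

step 1: add edge 4-8 (w=1); MST = {4-8(w=1)}
step 2: add edge 3-4 (w=4); MST = {3-4(w=4) 4-8(w=1)}
step 3: add edge 7-8 (w=5); MST = {3-4(w=4) 4-8(w=1) 7-8(w=5)}
step 4: add edge 0-7 (w=5); MST = {0-7(w=5) 3-4(w=4) 4-8(w=1) 7-8(w=5)}
step 5: add edge 0-1 (w=3); MST = {0-1(w=3) 0-7(w=5) 3-4(w=4) 4-8(w=1) 7-8(w=5)}
step 6: add edge 0-6 (w=4); MST = {0-1(w=3) 0-6(w=4) 0-7(w=5) 3-4(w=4) 4-8(w=1) 7-8(w=5)}
step 7: add edge 5-7 (w=5); MST = {0-1(w=3) 0-6(w=4) 0-7(w=5) 3-4(w=4) 4-8(w=1) 5-7(w=5) 7-8(w=5)}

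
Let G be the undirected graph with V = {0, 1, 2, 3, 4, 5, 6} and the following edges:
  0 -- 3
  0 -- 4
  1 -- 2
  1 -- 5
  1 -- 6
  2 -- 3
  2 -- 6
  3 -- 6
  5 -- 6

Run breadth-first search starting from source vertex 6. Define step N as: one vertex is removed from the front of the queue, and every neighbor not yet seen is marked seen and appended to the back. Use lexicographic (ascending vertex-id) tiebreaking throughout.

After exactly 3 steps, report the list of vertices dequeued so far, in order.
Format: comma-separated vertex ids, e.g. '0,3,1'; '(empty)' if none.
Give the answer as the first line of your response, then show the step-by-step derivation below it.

6,1,2

step 1: dequeue 6; queue=[1,2,3,5]; order=6
step 2: dequeue 1; queue=[2,3,5]; order=6,1
step 3: dequeue 2; queue=[3,5]; order=6,1,2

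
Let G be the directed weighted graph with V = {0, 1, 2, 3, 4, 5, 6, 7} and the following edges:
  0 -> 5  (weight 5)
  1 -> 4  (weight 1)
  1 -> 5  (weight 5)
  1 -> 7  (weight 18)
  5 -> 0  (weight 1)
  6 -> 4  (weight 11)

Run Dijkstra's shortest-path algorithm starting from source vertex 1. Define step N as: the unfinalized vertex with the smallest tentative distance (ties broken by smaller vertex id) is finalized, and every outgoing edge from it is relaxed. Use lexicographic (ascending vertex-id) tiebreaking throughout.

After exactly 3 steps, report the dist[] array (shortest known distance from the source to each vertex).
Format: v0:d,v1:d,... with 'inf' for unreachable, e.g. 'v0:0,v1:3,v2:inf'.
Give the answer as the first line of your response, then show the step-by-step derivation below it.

v0:6,v1:0,v2:inf,v3:inf,v4:1,v5:5,v6:inf,v7:18

step 1: dist = v0:inf,v1:0,v2:inf,v3:inf,v4:1,v5:5,v6:inf,v7:18
step 2: dist = v0:inf,v1:0,v2:inf,v3:inf,v4:1,v5:5,v6:inf,v7:18
step 3: dist = v0:6,v1:0,v2:inf,v3:inf,v4:1,v5:5,v6:inf,v7:18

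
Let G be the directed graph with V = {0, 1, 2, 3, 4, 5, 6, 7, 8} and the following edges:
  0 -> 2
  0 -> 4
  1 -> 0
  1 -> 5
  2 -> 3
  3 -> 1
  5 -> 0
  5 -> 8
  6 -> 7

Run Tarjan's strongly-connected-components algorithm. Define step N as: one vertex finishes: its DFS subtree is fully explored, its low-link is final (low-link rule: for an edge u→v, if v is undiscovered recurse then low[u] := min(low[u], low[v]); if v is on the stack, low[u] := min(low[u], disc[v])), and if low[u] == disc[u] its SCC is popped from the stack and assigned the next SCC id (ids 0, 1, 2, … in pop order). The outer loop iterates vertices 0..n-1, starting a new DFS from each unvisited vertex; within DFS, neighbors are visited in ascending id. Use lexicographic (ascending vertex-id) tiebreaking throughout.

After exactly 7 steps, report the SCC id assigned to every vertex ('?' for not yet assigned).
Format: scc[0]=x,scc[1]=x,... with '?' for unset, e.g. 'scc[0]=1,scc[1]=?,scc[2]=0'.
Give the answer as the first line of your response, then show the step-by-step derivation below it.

scc[0]=2,scc[1]=2,scc[2]=2,scc[3]=2,scc[4]=1,scc[5]=2,scc[6]=?,scc[7]=?,scc[8]=0

step 1: low=(low[0]=0,low[1]=0,low[2]=1,low[3]=2,low[4]=?,low[5]=0,low[6]=?,low[7]=?,low[8]=5); scc=(scc[0]=?,scc[1]=?,scc[2]=?,scc[3]=?,scc[4]=?,scc[5]=?,scc[6]=?,scc[7]=?,scc[8]=0)
step 2: low=(low[0]=0,low[1]=0,low[2]=1,low[3]=2,low[4]=?,low[5]=0,low[6]=?,low[7]=?,low[8]=5); scc=(scc[0]=?,scc[1]=?,scc[2]=?,scc[3]=?,scc[4]=?,scc[5]=?,scc[6]=?,scc[7]=?,scc[8]=0)
step 3: low=(low[0]=0,low[1]=0,low[2]=1,low[3]=2,low[4]=?,low[5]=0,low[6]=?,low[7]=?,low[8]=5); scc=(scc[0]=?,scc[1]=?,scc[2]=?,scc[3]=?,scc[4]=?,scc[5]=?,scc[6]=?,scc[7]=?,scc[8]=0)
step 4: low=(low[0]=0,low[1]=0,low[2]=1,low[3]=0,low[4]=?,low[5]=0,low[6]=?,low[7]=?,low[8]=5); scc=(scc[0]=?,scc[1]=?,scc[2]=?,scc[3]=?,scc[4]=?,scc[5]=?,scc[6]=?,scc[7]=?,scc[8]=0)
step 5: low=(low[0]=0,low[1]=0,low[2]=0,low[3]=0,low[4]=?,low[5]=0,low[6]=?,low[7]=?,low[8]=5); scc=(scc[0]=?,scc[1]=?,scc[2]=?,scc[3]=?,scc[4]=?,scc[5]=?,scc[6]=?,scc[7]=?,scc[8]=0)
step 6: low=(low[0]=0,low[1]=0,low[2]=0,low[3]=0,low[4]=6,low[5]=0,low[6]=?,low[7]=?,low[8]=5); scc=(scc[0]=?,scc[1]=?,scc[2]=?,scc[3]=?,scc[4]=1,scc[5]=?,scc[6]=?,scc[7]=?,scc[8]=0)
step 7: low=(low[0]=0,low[1]=0,low[2]=0,low[3]=0,low[4]=6,low[5]=0,low[6]=?,low[7]=?,low[8]=5); scc=(scc[0]=2,scc[1]=2,scc[2]=2,scc[3]=2,scc[4]=1,scc[5]=2,scc[6]=?,scc[7]=?,scc[8]=0)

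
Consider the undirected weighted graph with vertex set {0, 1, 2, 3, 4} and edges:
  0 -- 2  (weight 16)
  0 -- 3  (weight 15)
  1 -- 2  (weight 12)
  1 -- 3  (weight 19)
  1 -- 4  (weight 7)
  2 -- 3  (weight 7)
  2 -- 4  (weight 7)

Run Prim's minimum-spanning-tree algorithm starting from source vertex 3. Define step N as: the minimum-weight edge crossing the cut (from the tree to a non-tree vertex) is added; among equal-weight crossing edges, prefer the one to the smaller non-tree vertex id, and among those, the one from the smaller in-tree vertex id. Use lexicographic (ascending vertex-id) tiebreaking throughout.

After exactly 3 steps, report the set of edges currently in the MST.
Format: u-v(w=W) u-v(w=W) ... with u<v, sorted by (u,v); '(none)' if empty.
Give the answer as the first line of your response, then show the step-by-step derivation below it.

1-4(w=7) 2-3(w=7) 2-4(w=7)

step 1: add edge 2-3 (w=7); MST = {2-3(w=7)}
step 2: add edge 2-4 (w=7); MST = {2-3(w=7) 2-4(w=7)}
step 3: add edge 1-4 (w=7); MST = {1-4(w=7) 2-3(w=7) 2-4(w=7)}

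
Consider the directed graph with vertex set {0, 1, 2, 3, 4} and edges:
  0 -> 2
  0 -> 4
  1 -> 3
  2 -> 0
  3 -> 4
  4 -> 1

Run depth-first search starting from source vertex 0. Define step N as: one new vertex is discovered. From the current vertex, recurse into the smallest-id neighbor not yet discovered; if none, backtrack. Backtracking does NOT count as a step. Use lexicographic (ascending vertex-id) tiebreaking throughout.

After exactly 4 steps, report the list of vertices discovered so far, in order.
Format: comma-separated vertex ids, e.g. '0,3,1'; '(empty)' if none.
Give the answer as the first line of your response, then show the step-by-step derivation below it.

0,2,4,1

step 1: discover 0; path=0; order=0
step 2: discover 2; path=0>2; order=0,2
step 3: discover 4; path=0>4; order=0,2,4
step 4: discover 1; path=0>4>1; order=0,2,4,1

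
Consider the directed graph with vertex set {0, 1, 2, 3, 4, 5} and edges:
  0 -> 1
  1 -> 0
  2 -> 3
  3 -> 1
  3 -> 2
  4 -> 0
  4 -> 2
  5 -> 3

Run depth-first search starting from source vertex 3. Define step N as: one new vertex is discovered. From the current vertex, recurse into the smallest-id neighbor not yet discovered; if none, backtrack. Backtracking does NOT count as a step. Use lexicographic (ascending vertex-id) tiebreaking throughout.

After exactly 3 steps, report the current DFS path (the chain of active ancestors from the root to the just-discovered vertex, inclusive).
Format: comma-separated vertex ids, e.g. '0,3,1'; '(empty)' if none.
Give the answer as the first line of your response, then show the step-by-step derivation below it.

3,1,0

step 1: discover 3; path=3; order=3
step 2: discover 1; path=3>1; order=3,1
step 3: discover 0; path=3>1>0; order=3,1,0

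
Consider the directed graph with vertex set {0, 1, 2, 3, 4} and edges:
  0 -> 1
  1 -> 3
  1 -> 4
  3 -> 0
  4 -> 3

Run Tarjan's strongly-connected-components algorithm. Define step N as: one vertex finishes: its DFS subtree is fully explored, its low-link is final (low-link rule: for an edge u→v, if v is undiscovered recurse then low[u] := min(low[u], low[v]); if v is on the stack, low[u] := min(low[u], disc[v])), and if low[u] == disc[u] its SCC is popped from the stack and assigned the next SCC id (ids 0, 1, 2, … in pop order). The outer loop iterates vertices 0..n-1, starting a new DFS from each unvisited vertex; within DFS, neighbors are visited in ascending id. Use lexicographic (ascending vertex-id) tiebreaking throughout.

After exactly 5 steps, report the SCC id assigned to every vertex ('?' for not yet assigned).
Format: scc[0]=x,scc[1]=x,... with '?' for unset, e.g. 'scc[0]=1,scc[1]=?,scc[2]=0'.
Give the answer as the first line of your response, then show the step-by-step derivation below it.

scc[0]=0,scc[1]=0,scc[2]=1,scc[3]=0,scc[4]=0

step 1: low=(low[0]=0,low[1]=1,low[2]=?,low[3]=0,low[4]=?); scc=(scc[0]=?,scc[1]=?,scc[2]=?,scc[3]=?,scc[4]=?)
step 2: low=(low[0]=0,low[1]=0,low[2]=?,low[3]=0,low[4]=2); scc=(scc[0]=?,scc[1]=?,scc[2]=?,scc[3]=?,scc[4]=?)
step 3: low=(low[0]=0,low[1]=0,low[2]=?,low[3]=0,low[4]=2); scc=(scc[0]=?,scc[1]=?,scc[2]=?,scc[3]=?,scc[4]=?)
step 4: low=(low[0]=0,low[1]=0,low[2]=?,low[3]=0,low[4]=2); scc=(scc[0]=0,scc[1]=0,scc[2]=?,scc[3]=0,scc[4]=0)
step 5: low=(low[0]=0,low[1]=0,low[2]=4,low[3]=0,low[4]=2); scc=(scc[0]=0,scc[1]=0,scc[2]=1,scc[3]=0,scc[4]=0)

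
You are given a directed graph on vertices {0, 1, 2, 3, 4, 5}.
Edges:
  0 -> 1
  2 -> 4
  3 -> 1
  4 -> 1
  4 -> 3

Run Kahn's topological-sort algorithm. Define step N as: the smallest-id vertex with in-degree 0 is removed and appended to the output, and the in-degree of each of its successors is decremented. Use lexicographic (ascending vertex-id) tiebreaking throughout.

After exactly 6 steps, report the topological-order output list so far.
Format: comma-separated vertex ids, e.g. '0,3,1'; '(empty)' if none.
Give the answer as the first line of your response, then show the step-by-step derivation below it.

0,2,4,3,1,5

step 1: output 0; order=[0]; indeg=(0,2,0,1,1,0)
step 2: output 2; order=[0,2]; indeg=(0,2,0,1,0,0)
step 3: output 4; order=[0,2,4]; indeg=(0,1,0,0,0,0)
step 4: output 3; order=[0,2,4,3]; indeg=(0,0,0,0,0,0)
step 5: output 1; order=[0,2,4,3,1]; indeg=(0,0,0,0,0,0)
step 6: output 5; order=[0,2,4,3,1,5]; indeg=(0,0,0,0,0,0)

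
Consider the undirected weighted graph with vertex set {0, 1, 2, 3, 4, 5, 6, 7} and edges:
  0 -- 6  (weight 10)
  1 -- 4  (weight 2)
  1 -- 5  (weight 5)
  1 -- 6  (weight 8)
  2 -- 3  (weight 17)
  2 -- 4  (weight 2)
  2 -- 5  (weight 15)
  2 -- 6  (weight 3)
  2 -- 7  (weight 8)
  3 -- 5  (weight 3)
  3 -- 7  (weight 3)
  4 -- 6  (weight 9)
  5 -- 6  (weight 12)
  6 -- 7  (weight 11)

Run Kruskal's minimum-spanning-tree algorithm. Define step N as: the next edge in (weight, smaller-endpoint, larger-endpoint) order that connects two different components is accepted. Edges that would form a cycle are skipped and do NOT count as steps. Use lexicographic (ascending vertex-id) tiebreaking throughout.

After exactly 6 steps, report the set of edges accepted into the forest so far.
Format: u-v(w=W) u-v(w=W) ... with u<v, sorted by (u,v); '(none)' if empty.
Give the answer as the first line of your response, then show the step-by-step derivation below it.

1-4(w=2) 1-5(w=5) 2-4(w=2) 2-6(w=3) 3-5(w=3) 3-7(w=3)

step 1: add edge 1-4 (w=2); MST = {1-4(w=2)}
step 2: add edge 2-4 (w=2); MST = {1-4(w=2) 2-4(w=2)}
step 3: add edge 2-6 (w=3); MST = {1-4(w=2) 2-4(w=2) 2-6(w=3)}
step 4: add edge 3-5 (w=3); MST = {1-4(w=2) 2-4(w=2) 2-6(w=3) 3-5(w=3)}
step 5: add edge 3-7 (w=3); MST = {1-4(w=2) 2-4(w=2) 2-6(w=3) 3-5(w=3) 3-7(w=3)}
step 6: add edge 1-5 (w=5); MST = {1-4(w=2) 1-5(w=5) 2-4(w=2) 2-6(w=3) 3-5(w=3) 3-7(w=3)}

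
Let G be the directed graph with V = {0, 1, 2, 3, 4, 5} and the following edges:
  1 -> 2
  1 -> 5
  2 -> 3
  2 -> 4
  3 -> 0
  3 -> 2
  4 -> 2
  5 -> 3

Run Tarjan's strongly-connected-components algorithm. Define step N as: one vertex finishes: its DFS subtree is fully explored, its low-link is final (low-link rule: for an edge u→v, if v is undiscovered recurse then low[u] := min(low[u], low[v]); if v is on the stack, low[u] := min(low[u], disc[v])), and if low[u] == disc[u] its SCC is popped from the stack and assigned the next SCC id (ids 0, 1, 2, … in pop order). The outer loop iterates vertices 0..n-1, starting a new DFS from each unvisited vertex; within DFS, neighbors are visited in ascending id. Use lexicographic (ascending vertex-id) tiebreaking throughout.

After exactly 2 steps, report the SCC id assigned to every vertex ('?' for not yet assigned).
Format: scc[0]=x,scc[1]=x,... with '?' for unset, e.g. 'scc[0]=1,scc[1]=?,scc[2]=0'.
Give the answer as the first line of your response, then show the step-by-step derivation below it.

scc[0]=0,scc[1]=?,scc[2]=?,scc[3]=?,scc[4]=?,scc[5]=?

step 1: low=(low[0]=0,low[1]=?,low[2]=?,low[3]=?,low[4]=?,low[5]=?); scc=(scc[0]=0,scc[1]=?,scc[2]=?,scc[3]=?,scc[4]=?,scc[5]=?)
step 2: low=(low[0]=0,low[1]=1,low[2]=2,low[3]=2,low[4]=?,low[5]=?); scc=(scc[0]=0,scc[1]=?,scc[2]=?,scc[3]=?,scc[4]=?,scc[5]=?)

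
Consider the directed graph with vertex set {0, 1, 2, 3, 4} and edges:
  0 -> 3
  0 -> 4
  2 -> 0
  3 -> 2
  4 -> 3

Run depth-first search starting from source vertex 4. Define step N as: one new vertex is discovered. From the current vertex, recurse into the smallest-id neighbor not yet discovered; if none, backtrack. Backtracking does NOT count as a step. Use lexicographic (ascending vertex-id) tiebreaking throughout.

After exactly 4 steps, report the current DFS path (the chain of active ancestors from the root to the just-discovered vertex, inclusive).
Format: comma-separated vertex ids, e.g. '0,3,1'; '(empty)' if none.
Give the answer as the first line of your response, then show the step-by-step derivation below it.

4,3,2,0

step 1: discover 4; path=4; order=4
step 2: discover 3; path=4>3; order=4,3
step 3: discover 2; path=4>3>2; order=4,3,2
step 4: discover 0; path=4>3>2>0; order=4,3,2,0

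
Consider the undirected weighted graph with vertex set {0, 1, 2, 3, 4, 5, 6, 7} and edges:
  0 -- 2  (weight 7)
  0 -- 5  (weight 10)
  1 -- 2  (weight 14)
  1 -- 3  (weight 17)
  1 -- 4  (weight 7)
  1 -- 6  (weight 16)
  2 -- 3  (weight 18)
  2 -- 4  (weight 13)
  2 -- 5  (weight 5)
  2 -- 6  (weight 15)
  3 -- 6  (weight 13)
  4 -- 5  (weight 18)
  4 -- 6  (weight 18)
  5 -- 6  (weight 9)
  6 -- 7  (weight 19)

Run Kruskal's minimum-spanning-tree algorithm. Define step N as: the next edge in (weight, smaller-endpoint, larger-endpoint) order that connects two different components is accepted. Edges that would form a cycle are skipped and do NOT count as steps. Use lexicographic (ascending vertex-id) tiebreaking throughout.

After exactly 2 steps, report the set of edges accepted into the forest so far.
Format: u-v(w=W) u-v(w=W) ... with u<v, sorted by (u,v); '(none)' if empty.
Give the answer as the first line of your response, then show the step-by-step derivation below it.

0-2(w=7) 2-5(w=5)

step 1: add edge 2-5 (w=5); MST = {2-5(w=5)}
step 2: add edge 0-2 (w=7); MST = {0-2(w=7) 2-5(w=5)}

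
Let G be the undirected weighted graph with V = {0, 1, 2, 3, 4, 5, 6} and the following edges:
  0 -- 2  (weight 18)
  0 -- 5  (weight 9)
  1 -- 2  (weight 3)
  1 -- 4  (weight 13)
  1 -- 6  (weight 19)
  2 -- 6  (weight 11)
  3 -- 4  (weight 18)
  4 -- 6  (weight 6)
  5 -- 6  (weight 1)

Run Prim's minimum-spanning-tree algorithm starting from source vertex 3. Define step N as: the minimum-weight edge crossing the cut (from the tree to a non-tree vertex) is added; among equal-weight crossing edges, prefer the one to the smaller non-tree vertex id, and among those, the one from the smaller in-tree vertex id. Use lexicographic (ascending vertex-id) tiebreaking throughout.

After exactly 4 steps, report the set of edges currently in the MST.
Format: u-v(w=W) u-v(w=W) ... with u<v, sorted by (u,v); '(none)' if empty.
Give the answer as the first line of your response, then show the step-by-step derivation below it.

0-5(w=9) 3-4(w=18) 4-6(w=6) 5-6(w=1)

step 1: add edge 3-4 (w=18); MST = {3-4(w=18)}
step 2: add edge 4-6 (w=6); MST = {3-4(w=18) 4-6(w=6)}
step 3: add edge 5-6 (w=1); MST = {3-4(w=18) 4-6(w=6) 5-6(w=1)}
step 4: add edge 0-5 (w=9); MST = {0-5(w=9) 3-4(w=18) 4-6(w=6) 5-6(w=1)}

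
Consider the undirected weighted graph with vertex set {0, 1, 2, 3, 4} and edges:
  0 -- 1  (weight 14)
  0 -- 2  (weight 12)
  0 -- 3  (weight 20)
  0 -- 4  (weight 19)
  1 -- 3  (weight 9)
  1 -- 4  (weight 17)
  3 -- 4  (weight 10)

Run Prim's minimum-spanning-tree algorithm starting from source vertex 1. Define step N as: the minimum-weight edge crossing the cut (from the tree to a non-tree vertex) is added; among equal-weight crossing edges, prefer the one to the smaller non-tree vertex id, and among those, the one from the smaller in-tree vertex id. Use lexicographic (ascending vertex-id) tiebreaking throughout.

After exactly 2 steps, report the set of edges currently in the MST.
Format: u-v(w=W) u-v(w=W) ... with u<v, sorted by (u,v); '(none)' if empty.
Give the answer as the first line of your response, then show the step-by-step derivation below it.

1-3(w=9) 3-4(w=10)

step 1: add edge 1-3 (w=9); MST = {1-3(w=9)}
step 2: add edge 3-4 (w=10); MST = {1-3(w=9) 3-4(w=10)}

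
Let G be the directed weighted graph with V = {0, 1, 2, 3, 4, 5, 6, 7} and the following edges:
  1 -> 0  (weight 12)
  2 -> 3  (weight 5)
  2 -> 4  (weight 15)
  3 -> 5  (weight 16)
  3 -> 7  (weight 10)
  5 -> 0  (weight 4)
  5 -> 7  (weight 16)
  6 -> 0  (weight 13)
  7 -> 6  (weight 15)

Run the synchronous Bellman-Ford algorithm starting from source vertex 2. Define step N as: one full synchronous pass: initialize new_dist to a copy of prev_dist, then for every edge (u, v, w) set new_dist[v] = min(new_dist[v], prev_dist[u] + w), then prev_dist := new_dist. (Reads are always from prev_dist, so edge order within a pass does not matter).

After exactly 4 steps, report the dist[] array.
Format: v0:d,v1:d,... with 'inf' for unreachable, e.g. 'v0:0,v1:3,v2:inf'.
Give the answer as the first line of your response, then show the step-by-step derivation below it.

v0:25,v1:inf,v2:0,v3:5,v4:15,v5:21,v6:30,v7:15

step 1: dist = v0:inf,v1:inf,v2:0,v3:5,v4:15,v5:inf,v6:inf,v7:inf
step 2: dist = v0:inf,v1:inf,v2:0,v3:5,v4:15,v5:21,v6:inf,v7:15
step 3: dist = v0:25,v1:inf,v2:0,v3:5,v4:15,v5:21,v6:30,v7:15
step 4: dist = v0:25,v1:inf,v2:0,v3:5,v4:15,v5:21,v6:30,v7:15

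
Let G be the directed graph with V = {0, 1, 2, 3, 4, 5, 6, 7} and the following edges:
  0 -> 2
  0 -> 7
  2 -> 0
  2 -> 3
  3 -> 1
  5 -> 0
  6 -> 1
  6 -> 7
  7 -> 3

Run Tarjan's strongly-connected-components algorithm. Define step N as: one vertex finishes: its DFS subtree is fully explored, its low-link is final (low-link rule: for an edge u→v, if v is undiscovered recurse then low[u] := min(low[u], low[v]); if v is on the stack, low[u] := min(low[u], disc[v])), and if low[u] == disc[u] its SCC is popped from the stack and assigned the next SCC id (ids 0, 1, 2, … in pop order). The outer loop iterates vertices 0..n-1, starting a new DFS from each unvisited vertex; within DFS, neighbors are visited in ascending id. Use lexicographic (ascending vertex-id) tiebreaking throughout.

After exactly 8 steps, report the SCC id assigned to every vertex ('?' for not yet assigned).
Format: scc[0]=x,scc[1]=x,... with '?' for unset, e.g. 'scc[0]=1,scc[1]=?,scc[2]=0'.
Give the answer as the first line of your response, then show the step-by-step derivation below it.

scc[0]=3,scc[1]=0,scc[2]=3,scc[3]=1,scc[4]=4,scc[5]=5,scc[6]=6,scc[7]=2

step 1: low=(low[0]=0,low[1]=3,low[2]=0,low[3]=2,low[4]=?,low[5]=?,low[6]=?,low[7]=?); scc=(scc[0]=?,scc[1]=0,scc[2]=?,scc[3]=?,scc[4]=?,scc[5]=?,scc[6]=?,scc[7]=?)
step 2: low=(low[0]=0,low[1]=3,low[2]=0,low[3]=2,low[4]=?,low[5]=?,low[6]=?,low[7]=?); scc=(scc[0]=?,scc[1]=0,scc[2]=?,scc[3]=1,scc[4]=?,scc[5]=?,scc[6]=?,scc[7]=?)
step 3: low=(low[0]=0,low[1]=3,low[2]=0,low[3]=2,low[4]=?,low[5]=?,low[6]=?,low[7]=?); scc=(scc[0]=?,scc[1]=0,scc[2]=?,scc[3]=1,scc[4]=?,scc[5]=?,scc[6]=?,scc[7]=?)
step 4: low=(low[0]=0,low[1]=3,low[2]=0,low[3]=2,low[4]=?,low[5]=?,low[6]=?,low[7]=4); scc=(scc[0]=?,scc[1]=0,scc[2]=?,scc[3]=1,scc[4]=?,scc[5]=?,scc[6]=?,scc[7]=2)
step 5: low=(low[0]=0,low[1]=3,low[2]=0,low[3]=2,low[4]=?,low[5]=?,low[6]=?,low[7]=4); scc=(scc[0]=3,scc[1]=0,scc[2]=3,scc[3]=1,scc[4]=?,scc[5]=?,scc[6]=?,scc[7]=2)
step 6: low=(low[0]=0,low[1]=3,low[2]=0,low[3]=2,low[4]=5,low[5]=?,low[6]=?,low[7]=4); scc=(scc[0]=3,scc[1]=0,scc[2]=3,scc[3]=1,scc[4]=4,scc[5]=?,scc[6]=?,scc[7]=2)
step 7: low=(low[0]=0,low[1]=3,low[2]=0,low[3]=2,low[4]=5,low[5]=6,low[6]=?,low[7]=4); scc=(scc[0]=3,scc[1]=0,scc[2]=3,scc[3]=1,scc[4]=4,scc[5]=5,scc[6]=?,scc[7]=2)
step 8: low=(low[0]=0,low[1]=3,low[2]=0,low[3]=2,low[4]=5,low[5]=6,low[6]=7,low[7]=4); scc=(scc[0]=3,scc[1]=0,scc[2]=3,scc[3]=1,scc[4]=4,scc[5]=5,scc[6]=6,scc[7]=2)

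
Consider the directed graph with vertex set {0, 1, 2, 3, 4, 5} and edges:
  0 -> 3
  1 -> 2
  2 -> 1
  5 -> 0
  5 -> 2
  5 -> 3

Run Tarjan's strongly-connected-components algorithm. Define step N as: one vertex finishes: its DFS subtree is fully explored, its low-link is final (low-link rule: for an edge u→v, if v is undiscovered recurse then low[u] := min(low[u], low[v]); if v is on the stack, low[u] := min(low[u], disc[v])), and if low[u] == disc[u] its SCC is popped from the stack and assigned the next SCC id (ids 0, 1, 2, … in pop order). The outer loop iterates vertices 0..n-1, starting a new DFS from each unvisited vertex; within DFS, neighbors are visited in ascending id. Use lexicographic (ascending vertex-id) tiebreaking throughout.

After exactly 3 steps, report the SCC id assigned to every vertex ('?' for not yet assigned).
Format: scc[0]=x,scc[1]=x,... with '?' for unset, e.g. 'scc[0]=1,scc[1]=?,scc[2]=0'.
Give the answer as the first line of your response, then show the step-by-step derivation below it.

scc[0]=1,scc[1]=?,scc[2]=?,scc[3]=0,scc[4]=?,scc[5]=?

step 1: low=(low[0]=0,low[1]=?,low[2]=?,low[3]=1,low[4]=?,low[5]=?); scc=(scc[0]=?,scc[1]=?,scc[2]=?,scc[3]=0,scc[4]=?,scc[5]=?)
step 2: low=(low[0]=0,low[1]=?,low[2]=?,low[3]=1,low[4]=?,low[5]=?); scc=(scc[0]=1,scc[1]=?,scc[2]=?,scc[3]=0,scc[4]=?,scc[5]=?)
step 3: low=(low[0]=0,low[1]=2,low[2]=2,low[3]=1,low[4]=?,low[5]=?); scc=(scc[0]=1,scc[1]=?,scc[2]=?,scc[3]=0,scc[4]=?,scc[5]=?)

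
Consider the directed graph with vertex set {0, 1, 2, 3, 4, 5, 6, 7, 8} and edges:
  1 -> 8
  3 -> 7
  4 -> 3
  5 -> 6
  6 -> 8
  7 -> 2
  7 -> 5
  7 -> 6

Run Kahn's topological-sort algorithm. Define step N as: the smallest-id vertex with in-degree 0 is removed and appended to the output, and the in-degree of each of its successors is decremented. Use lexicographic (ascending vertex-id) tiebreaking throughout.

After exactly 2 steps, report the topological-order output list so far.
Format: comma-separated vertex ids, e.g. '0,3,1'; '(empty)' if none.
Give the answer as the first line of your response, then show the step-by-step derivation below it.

0,1

step 1: output 0; order=[0]; indeg=(0,0,1,1,0,1,2,1,2)
step 2: output 1; order=[0,1]; indeg=(0,0,1,1,0,1,2,1,1)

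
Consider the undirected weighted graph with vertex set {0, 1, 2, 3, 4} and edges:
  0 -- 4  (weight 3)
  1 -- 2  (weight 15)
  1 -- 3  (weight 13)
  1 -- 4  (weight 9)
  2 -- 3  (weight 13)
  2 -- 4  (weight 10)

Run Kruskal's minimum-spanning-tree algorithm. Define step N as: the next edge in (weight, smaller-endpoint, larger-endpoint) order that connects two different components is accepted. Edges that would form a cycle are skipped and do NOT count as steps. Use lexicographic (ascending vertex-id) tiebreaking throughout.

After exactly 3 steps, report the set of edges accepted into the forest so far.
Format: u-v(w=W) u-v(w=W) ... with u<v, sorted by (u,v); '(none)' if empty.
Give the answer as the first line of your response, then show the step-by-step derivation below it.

0-4(w=3) 1-4(w=9) 2-4(w=10)

step 1: add edge 0-4 (w=3); MST = {0-4(w=3)}
step 2: add edge 1-4 (w=9); MST = {0-4(w=3) 1-4(w=9)}
step 3: add edge 2-4 (w=10); MST = {0-4(w=3) 1-4(w=9) 2-4(w=10)}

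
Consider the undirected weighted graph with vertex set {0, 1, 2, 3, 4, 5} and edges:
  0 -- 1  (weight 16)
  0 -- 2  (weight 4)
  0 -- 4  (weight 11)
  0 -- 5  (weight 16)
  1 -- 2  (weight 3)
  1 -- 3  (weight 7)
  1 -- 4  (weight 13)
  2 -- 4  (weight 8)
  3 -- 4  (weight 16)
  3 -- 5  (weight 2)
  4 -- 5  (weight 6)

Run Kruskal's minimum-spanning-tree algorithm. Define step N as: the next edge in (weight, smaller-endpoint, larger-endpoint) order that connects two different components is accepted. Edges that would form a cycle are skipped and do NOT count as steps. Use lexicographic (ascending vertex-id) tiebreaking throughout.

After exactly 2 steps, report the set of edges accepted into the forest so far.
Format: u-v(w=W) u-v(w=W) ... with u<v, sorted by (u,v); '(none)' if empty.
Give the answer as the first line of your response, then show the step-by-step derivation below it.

1-2(w=3) 3-5(w=2)

step 1: add edge 3-5 (w=2); MST = {3-5(w=2)}
step 2: add edge 1-2 (w=3); MST = {1-2(w=3) 3-5(w=2)}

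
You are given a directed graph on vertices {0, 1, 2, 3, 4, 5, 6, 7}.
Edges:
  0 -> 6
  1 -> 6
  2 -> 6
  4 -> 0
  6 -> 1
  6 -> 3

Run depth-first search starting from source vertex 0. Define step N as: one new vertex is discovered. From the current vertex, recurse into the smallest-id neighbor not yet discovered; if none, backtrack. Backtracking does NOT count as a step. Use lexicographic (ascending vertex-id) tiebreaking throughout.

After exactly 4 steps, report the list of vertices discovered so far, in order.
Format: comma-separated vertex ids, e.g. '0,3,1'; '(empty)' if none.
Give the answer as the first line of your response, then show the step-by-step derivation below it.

0,6,1,3

step 1: discover 0; path=0; order=0
step 2: discover 6; path=0>6; order=0,6
step 3: discover 1; path=0>6>1; order=0,6,1
step 4: discover 3; path=0>6>3; order=0,6,1,3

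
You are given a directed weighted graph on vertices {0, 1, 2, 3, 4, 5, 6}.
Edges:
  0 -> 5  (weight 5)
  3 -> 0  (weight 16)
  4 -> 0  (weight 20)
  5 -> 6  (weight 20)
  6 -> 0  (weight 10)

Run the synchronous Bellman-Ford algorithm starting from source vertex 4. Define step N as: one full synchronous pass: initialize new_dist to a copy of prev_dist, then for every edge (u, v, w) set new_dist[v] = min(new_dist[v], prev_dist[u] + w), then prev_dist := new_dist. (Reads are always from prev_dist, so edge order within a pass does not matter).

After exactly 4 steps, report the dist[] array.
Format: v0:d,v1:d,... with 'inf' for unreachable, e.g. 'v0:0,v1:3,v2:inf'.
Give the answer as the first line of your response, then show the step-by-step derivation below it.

v0:20,v1:inf,v2:inf,v3:inf,v4:0,v5:25,v6:45

step 1: dist = v0:20,v1:inf,v2:inf,v3:inf,v4:0,v5:inf,v6:inf
step 2: dist = v0:20,v1:inf,v2:inf,v3:inf,v4:0,v5:25,v6:inf
step 3: dist = v0:20,v1:inf,v2:inf,v3:inf,v4:0,v5:25,v6:45
step 4: dist = v0:20,v1:inf,v2:inf,v3:inf,v4:0,v5:25,v6:45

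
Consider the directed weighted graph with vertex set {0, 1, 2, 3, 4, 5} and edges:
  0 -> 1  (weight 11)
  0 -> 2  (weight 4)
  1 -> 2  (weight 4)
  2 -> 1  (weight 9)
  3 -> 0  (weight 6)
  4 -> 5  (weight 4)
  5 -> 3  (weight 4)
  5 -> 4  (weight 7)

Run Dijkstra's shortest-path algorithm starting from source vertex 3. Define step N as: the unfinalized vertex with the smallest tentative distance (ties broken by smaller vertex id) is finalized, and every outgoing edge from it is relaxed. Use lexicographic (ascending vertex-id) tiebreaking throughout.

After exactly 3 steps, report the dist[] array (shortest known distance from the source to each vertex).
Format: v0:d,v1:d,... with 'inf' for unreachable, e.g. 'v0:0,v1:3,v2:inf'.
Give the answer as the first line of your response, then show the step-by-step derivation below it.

v0:6,v1:17,v2:10,v3:0,v4:inf,v5:inf

step 1: dist = v0:6,v1:inf,v2:inf,v3:0,v4:inf,v5:inf
step 2: dist = v0:6,v1:17,v2:10,v3:0,v4:inf,v5:inf
step 3: dist = v0:6,v1:17,v2:10,v3:0,v4:inf,v5:inf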